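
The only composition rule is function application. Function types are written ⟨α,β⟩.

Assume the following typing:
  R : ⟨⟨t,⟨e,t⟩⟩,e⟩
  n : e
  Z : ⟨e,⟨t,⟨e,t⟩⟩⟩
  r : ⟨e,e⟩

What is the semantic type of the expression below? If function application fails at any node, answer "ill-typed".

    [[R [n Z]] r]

e

[n Z]: functor Z : ⟨e,⟨t,⟨e,t⟩⟩⟩, argument n : e; result ⟨t,⟨e,t⟩⟩.
[R [n Z]]: functor R : ⟨⟨t,⟨e,t⟩⟩,e⟩, argument [n Z] : ⟨t,⟨e,t⟩⟩; result e.
[[R [n Z]] r]: functor r : ⟨e,e⟩, argument [R [n Z]] : e; result e.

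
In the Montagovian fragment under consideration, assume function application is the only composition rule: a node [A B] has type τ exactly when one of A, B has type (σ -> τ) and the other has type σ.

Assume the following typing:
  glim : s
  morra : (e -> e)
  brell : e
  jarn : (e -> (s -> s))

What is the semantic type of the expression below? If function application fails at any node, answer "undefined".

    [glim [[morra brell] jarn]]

[morra brell] — morra of type (e -> e) combines with brell of type e: type e.
[[morra brell] jarn] — jarn of type (e -> (s -> s)) combines with [morra brell] of type e: type (s -> s).
[glim [[morra brell] jarn]] — [[morra brell] jarn] of type (s -> s) combines with glim of type s: type s.

s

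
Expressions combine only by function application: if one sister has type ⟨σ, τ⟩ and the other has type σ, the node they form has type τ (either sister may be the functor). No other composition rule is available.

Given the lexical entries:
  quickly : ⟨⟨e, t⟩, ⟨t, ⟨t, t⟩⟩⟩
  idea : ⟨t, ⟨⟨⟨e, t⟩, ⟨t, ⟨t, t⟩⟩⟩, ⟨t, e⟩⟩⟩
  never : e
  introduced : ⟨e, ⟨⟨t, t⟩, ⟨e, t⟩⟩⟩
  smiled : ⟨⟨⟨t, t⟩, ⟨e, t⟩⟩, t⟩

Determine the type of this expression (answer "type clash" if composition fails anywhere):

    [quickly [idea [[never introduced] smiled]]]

⟨t, e⟩

[never introduced]: functor introduced : ⟨e, ⟨⟨t, t⟩, ⟨e, t⟩⟩⟩, argument never : e; result ⟨⟨t, t⟩, ⟨e, t⟩⟩.
[[never introduced] smiled]: functor smiled : ⟨⟨⟨t, t⟩, ⟨e, t⟩⟩, t⟩, argument [never introduced] : ⟨⟨t, t⟩, ⟨e, t⟩⟩; result t.
[idea [[never introduced] smiled]]: functor idea : ⟨t, ⟨⟨⟨e, t⟩, ⟨t, ⟨t, t⟩⟩⟩, ⟨t, e⟩⟩⟩, argument [[never introduced] smiled] : t; result ⟨⟨⟨e, t⟩, ⟨t, ⟨t, t⟩⟩⟩, ⟨t, e⟩⟩.
[quickly [idea [[never introduced] smiled]]]: functor [idea [[never introduced] smiled]] : ⟨⟨⟨e, t⟩, ⟨t, ⟨t, t⟩⟩⟩, ⟨t, e⟩⟩, argument quickly : ⟨⟨e, t⟩, ⟨t, ⟨t, t⟩⟩⟩; result ⟨t, e⟩.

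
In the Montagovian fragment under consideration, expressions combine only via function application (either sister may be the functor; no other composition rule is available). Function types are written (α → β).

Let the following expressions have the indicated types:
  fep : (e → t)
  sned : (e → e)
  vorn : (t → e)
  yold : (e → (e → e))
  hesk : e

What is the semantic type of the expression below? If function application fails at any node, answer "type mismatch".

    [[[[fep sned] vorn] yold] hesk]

type mismatch

[fep sned]: (e → t) with (e → e) — neither is a function whose domain matches the other; composition fails here.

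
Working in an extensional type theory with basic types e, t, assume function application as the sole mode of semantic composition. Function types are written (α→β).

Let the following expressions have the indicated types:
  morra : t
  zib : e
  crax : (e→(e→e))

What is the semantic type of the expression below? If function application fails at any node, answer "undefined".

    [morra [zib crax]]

undefined

[zib crax] — crax of type (e→(e→e)) combines with zib of type e: type (e→e).
[morra [zib crax]]: t and (e→e) cannot combine by function application — type clash.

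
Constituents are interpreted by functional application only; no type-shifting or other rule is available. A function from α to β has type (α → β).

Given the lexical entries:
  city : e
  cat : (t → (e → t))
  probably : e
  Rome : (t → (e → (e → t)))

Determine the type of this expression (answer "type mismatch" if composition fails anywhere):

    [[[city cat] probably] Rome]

type mismatch

At [city cat]: neither e nor (t → (e → t)) can take the other as argument; the node is ill-typed.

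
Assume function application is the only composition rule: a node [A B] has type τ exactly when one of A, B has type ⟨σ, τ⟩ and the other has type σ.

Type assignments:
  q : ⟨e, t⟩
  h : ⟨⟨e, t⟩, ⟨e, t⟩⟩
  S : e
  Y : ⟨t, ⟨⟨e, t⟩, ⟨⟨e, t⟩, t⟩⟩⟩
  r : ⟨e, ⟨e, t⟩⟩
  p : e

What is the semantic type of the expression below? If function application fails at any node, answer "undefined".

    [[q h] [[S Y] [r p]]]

[q h]: ⟨⟨e, t⟩, ⟨e, t⟩⟩ applied to ⟨e, t⟩ yields ⟨e, t⟩.
[S Y]: e and ⟨t, ⟨⟨e, t⟩, ⟨⟨e, t⟩, t⟩⟩⟩ cannot combine by function application — type clash.

undefined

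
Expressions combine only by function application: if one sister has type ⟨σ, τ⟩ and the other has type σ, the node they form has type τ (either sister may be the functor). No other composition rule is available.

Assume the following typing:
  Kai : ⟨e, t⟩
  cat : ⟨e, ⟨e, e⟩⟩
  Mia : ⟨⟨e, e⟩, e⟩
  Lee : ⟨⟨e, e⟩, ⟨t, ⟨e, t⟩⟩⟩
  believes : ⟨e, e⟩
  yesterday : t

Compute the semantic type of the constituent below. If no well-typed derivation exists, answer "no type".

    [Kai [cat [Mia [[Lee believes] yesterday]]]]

no type

[Lee believes] — Lee of type ⟨⟨e, e⟩, ⟨t, ⟨e, t⟩⟩⟩ combines with believes of type ⟨e, e⟩: type ⟨t, ⟨e, t⟩⟩.
[[Lee believes] yesterday] — [Lee believes] of type ⟨t, ⟨e, t⟩⟩ combines with yesterday of type t: type ⟨e, t⟩.
At [Mia [[Lee believes] yesterday]]: neither ⟨⟨e, e⟩, e⟩ nor ⟨e, t⟩ can take the other as argument; the node is ill-typed.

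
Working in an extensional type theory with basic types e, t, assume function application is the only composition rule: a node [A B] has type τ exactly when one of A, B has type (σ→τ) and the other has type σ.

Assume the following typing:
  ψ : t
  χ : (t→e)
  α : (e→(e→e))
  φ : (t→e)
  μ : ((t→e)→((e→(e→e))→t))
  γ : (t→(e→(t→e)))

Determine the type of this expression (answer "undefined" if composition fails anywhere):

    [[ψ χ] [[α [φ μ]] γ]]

(t→e)

[ψ χ]: χ is (t→e), ψ is t; result e.
[φ μ]: μ is ((t→e)→((e→(e→e))→t)), φ is (t→e); result ((e→(e→e))→t).
[α [φ μ]]: [φ μ] is ((e→(e→e))→t), α is (e→(e→e)); result t.
[[α [φ μ]] γ]: γ is (t→(e→(t→e))), [α [φ μ]] is t; result (e→(t→e)).
[[ψ χ] [[α [φ μ]] γ]]: [[α [φ μ]] γ] is (e→(t→e)), [ψ χ] is e; result (t→e).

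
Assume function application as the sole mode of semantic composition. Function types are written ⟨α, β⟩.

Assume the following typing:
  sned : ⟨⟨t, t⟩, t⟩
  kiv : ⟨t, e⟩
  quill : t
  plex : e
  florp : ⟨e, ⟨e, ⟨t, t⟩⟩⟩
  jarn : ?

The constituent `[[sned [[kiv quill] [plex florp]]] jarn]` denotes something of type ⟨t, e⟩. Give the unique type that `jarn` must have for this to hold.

⟨t, ⟨t, e⟩⟩

At [[sned [[kiv quill] [plex florp]]] jarn] (required: ⟨t, e⟩): [sned [[kiv quill] [plex florp]]] is t, which is not a function with range ⟨t, e⟩; hence jarn is the functor — type ⟨t, ⟨t, e⟩⟩.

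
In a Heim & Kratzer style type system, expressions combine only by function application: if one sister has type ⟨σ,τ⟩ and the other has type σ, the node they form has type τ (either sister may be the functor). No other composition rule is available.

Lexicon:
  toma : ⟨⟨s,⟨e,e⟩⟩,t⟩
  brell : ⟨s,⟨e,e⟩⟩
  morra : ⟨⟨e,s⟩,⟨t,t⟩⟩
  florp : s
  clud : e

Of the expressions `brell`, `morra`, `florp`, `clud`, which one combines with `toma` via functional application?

brell — combines: toma : ⟨⟨s,⟨e,e⟩⟩,t⟩ takes brell : ⟨s,⟨e,e⟩⟩ as argument, giving t.
morra : ⟨⟨e,s⟩,⟨t,t⟩⟩ — toma needs ⟨s,⟨e,e⟩⟩; morra needs ⟨e,s⟩; neither fits.
florp : s — toma needs ⟨s,⟨e,e⟩⟩; florp needs nothing (atomic); neither fits.
clud : e — toma needs ⟨s,⟨e,e⟩⟩; clud needs nothing (atomic); neither fits.

brell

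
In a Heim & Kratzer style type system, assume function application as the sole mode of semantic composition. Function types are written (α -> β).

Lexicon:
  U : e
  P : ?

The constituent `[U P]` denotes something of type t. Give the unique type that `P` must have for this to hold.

(e -> t)

[U P] is required to be t. U : e cannot yield t as functor, so P : (e -> t).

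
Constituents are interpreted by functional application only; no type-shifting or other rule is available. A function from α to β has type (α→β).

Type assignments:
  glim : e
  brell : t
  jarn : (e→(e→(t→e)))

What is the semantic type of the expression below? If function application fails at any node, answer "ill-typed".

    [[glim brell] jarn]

[glim brell]: e and t cannot combine by function application — type clash.

ill-typed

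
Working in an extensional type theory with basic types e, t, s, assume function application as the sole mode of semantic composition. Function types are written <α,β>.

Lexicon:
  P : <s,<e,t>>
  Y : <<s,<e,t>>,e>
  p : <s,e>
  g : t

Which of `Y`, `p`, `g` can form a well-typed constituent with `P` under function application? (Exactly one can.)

Y — combines: Y : <<s,<e,t>>,e> takes P : <s,<e,t>> as argument, giving e.
p : <s,e> — P needs s; p needs s; neither fits.
g : t — P needs s; g needs nothing (atomic); neither fits.

Y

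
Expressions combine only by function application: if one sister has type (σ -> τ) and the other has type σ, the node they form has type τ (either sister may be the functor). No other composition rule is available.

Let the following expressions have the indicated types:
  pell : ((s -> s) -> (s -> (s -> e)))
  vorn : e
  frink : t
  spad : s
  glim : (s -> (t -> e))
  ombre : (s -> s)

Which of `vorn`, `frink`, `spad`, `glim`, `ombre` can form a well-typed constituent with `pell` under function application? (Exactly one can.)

vorn : e — neither side's domain matches the other.
frink : t — neither side's domain matches the other.
spad : s — neither side's domain matches the other.
glim : (s -> (t -> e)) — neither side's domain matches the other.
ombre — combines: pell : ((s -> s) -> (s -> (s -> e))) takes ombre : (s -> s) as argument, giving (s -> (s -> e)).

ombre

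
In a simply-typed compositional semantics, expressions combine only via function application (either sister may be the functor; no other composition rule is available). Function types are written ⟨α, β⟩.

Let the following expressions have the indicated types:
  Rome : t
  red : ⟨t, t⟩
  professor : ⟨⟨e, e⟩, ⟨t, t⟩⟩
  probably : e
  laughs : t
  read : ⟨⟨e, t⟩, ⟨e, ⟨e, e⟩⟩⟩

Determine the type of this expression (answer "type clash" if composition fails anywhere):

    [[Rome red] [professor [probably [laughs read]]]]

type clash

At [Rome red], red : ⟨t, t⟩ takes Rome : t, giving t.
[laughs read]: t with ⟨⟨e, t⟩, ⟨e, ⟨e, e⟩⟩⟩ — neither is a function whose domain matches the other; composition fails here.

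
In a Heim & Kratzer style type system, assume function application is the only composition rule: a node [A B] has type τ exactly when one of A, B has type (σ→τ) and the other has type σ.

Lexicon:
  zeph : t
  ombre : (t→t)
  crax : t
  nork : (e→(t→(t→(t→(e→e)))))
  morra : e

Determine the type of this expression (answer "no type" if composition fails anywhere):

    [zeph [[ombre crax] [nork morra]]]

At [ombre crax], ombre : (t→t) takes crax : t, giving t.
At [nork morra], nork : (e→(t→(t→(t→(e→e))))) takes morra : e, giving (t→(t→(t→(e→e)))).
At [[ombre crax] [nork morra]], [nork morra] : (t→(t→(t→(e→e)))) takes [ombre crax] : t, giving (t→(t→(e→e))).
At [zeph [[ombre crax] [nork morra]]], [[ombre crax] [nork morra]] : (t→(t→(e→e))) takes zeph : t, giving (t→(e→e)).

(t→(e→e))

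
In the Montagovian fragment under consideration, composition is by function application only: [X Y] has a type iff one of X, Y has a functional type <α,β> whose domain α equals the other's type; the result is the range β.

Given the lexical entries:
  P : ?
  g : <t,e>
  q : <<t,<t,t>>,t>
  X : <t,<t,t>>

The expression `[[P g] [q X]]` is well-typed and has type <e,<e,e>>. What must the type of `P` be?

For [[P g] [q X]] to have type <e,<e,e>> with [q X] of type t, [P g] must be the function: [P g] : <t,<e,<e,e>>>.
For [P g] to have type <t,<e,<e,e>>> with g of type <t,e>, P must be the function: P : <<t,e>,<t,<e,<e,e>>>>.

<<t,e>,<t,<e,<e,e>>>>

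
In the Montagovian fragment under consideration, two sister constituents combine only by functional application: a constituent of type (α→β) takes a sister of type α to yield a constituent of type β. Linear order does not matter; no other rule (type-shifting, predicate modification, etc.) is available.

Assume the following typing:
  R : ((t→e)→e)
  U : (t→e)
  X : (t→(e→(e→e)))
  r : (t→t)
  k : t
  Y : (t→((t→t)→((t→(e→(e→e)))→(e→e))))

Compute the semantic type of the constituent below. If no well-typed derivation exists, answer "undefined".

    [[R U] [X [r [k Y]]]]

[R U] — R of type ((t→e)→e) combines with U of type (t→e): type e.
[k Y] — Y of type (t→((t→t)→((t→(e→(e→e)))→(e→e)))) combines with k of type t: type ((t→t)→((t→(e→(e→e)))→(e→e))).
[r [k Y]] — [k Y] of type ((t→t)→((t→(e→(e→e)))→(e→e))) combines with r of type (t→t): type ((t→(e→(e→e)))→(e→e)).
[X [r [k Y]]] — [r [k Y]] of type ((t→(e→(e→e)))→(e→e)) combines with X of type (t→(e→(e→e))): type (e→e).
[[R U] [X [r [k Y]]]] — [X [r [k Y]]] of type (e→e) combines with [R U] of type e: type e.

e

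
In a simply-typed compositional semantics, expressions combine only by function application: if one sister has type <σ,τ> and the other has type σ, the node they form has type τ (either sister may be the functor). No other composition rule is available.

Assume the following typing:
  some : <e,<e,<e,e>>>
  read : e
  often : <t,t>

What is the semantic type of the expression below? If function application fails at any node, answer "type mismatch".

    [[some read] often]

At [some read], some : <e,<e,<e,e>>> takes read : e, giving <e,<e,e>>.
[[some read] often]: <e,<e,e>> and <t,t> cannot combine by function application — type clash.

type mismatch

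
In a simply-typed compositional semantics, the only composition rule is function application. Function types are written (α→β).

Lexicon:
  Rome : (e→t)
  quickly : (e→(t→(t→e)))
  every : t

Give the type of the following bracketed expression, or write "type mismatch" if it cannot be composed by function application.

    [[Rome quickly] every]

type mismatch

At [Rome quickly]: neither (e→t) nor (e→(t→(t→e))) can take the other as argument; the node is ill-typed.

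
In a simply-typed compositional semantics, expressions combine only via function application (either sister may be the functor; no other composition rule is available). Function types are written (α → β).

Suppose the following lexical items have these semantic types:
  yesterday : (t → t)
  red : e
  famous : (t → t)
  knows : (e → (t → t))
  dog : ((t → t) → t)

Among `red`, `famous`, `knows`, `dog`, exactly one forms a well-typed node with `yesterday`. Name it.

dog

red : e — does not combine with yesterday.
famous : (t → t) — does not combine with yesterday.
knows : (e → (t → t)) — does not combine with yesterday.
dog — combines: dog : ((t → t) → t) takes yesterday : (t → t) as argument, giving t.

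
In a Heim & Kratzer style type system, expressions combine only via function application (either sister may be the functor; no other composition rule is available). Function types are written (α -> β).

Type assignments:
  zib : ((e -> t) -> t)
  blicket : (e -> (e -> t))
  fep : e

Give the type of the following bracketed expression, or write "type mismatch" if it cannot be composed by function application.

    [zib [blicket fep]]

[blicket fep] — blicket of type (e -> (e -> t)) combines with fep of type e: type (e -> t).
[zib [blicket fep]] — zib of type ((e -> t) -> t) combines with [blicket fep] of type (e -> t): type t.

t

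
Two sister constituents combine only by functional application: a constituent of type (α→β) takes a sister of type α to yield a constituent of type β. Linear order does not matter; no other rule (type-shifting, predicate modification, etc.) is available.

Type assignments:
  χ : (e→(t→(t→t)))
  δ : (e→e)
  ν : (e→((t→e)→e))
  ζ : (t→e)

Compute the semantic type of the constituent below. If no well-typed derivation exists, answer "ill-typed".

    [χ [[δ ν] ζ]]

[δ ν]: (e→e) with (e→((t→e)→e)) — neither is a function whose domain matches the other; composition fails here.

ill-typed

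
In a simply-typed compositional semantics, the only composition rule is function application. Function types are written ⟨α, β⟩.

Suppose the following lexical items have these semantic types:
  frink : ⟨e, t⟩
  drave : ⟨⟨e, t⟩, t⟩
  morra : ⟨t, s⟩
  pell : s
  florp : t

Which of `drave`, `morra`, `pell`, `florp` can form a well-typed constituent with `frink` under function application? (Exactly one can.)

drave

drave — combines: drave : ⟨⟨e, t⟩, t⟩ takes frink : ⟨e, t⟩ as argument, giving t.
morra : ⟨t, s⟩ — no; frink wants e, and morra wants t.
pell : s — no; frink wants e, and pell wants nothing (atomic).
florp : t — no; frink wants e, and florp wants nothing (atomic).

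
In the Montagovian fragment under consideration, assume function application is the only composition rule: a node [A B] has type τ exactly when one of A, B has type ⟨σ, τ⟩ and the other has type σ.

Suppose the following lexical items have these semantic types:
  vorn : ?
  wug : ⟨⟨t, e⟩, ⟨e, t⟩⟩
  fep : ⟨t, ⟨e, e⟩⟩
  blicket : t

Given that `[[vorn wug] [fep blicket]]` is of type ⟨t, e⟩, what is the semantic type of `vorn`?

At [[vorn wug] [fep blicket]] (required: ⟨t, e⟩): [fep blicket] is ⟨e, e⟩, which is not a function with range ⟨t, e⟩; hence [vorn wug] is the functor — type ⟨⟨e, e⟩, ⟨t, e⟩⟩.
At [vorn wug] (required: ⟨⟨e, e⟩, ⟨t, e⟩⟩): wug is ⟨⟨t, e⟩, ⟨e, t⟩⟩, which is not a function with range ⟨⟨e, e⟩, ⟨t, e⟩⟩; hence vorn is the functor — type ⟨⟨⟨t, e⟩, ⟨e, t⟩⟩, ⟨⟨e, e⟩, ⟨t, e⟩⟩⟩.

⟨⟨⟨t, e⟩, ⟨e, t⟩⟩, ⟨⟨e, e⟩, ⟨t, e⟩⟩⟩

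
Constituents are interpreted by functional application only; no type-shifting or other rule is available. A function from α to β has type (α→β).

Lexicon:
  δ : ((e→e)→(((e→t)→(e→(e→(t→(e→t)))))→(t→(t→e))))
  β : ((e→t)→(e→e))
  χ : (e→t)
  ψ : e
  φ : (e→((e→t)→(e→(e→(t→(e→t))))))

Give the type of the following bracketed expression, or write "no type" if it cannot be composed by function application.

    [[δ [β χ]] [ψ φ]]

(t→(t→e))

[β χ] — β of type ((e→t)→(e→e)) combines with χ of type (e→t): type (e→e).
[δ [β χ]] — δ of type ((e→e)→(((e→t)→(e→(e→(t→(e→t)))))→(t→(t→e)))) combines with [β χ] of type (e→e): type (((e→t)→(e→(e→(t→(e→t)))))→(t→(t→e))).
[ψ φ] — φ of type (e→((e→t)→(e→(e→(t→(e→t)))))) combines with ψ of type e: type ((e→t)→(e→(e→(t→(e→t))))).
[[δ [β χ]] [ψ φ]] — [δ [β χ]] of type (((e→t)→(e→(e→(t→(e→t)))))→(t→(t→e))) combines with [ψ φ] of type ((e→t)→(e→(e→(t→(e→t))))): type (t→(t→e)).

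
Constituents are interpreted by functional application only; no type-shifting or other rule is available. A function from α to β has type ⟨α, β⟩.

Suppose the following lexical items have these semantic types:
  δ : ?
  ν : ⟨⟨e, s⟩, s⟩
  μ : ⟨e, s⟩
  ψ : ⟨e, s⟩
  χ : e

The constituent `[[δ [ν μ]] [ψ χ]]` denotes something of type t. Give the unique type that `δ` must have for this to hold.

[[δ [ν μ]] [ψ χ]] must have type t. The sister [ψ χ] has type s; that is not a function onto t, so [δ [ν μ]] must be the functor, of type ⟨s, t⟩.
[δ [ν μ]] must have type ⟨s, t⟩. The sister [ν μ] has type s; that is not a function onto ⟨s, t⟩, so δ must be the functor, of type ⟨s, ⟨s, t⟩⟩.

⟨s, ⟨s, t⟩⟩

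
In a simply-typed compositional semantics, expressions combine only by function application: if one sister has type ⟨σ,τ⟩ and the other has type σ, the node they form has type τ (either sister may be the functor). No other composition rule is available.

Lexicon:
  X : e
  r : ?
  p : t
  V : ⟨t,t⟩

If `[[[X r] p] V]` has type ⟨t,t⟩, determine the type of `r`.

For [[[X r] p] V] to have type ⟨t,t⟩ with V of type ⟨t,t⟩, [[X r] p] must be the function: [[X r] p] : ⟨⟨t,t⟩,⟨t,t⟩⟩.
For [[X r] p] to have type ⟨⟨t,t⟩,⟨t,t⟩⟩ with p of type t, [X r] must be the function: [X r] : ⟨t,⟨⟨t,t⟩,⟨t,t⟩⟩⟩.
For [X r] to have type ⟨t,⟨⟨t,t⟩,⟨t,t⟩⟩⟩ with X of type e, r must be the function: r : ⟨e,⟨t,⟨⟨t,t⟩,⟨t,t⟩⟩⟩⟩.

⟨e,⟨t,⟨⟨t,t⟩,⟨t,t⟩⟩⟩⟩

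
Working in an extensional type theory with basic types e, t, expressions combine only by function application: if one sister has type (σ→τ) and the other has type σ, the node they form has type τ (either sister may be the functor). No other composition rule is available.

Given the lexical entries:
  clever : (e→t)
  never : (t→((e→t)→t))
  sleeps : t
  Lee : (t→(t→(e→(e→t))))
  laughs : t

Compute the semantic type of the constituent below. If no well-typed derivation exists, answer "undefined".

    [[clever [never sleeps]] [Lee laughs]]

[never sleeps]: never is (t→((e→t)→t)), sleeps is t; result ((e→t)→t).
[clever [never sleeps]]: [never sleeps] is ((e→t)→t), clever is (e→t); result t.
[Lee laughs]: Lee is (t→(t→(e→(e→t)))), laughs is t; result (t→(e→(e→t))).
[[clever [never sleeps]] [Lee laughs]]: [Lee laughs] is (t→(e→(e→t))), [clever [never sleeps]] is t; result (e→(e→t)).

(e→(e→t))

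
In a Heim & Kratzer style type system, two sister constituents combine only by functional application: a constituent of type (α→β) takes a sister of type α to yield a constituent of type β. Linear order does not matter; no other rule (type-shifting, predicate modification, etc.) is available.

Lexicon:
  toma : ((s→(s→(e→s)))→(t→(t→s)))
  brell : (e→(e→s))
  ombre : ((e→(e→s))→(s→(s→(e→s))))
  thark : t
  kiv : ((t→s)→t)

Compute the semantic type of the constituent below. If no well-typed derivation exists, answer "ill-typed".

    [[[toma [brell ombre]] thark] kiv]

t

[brell ombre] — ombre of type ((e→(e→s))→(s→(s→(e→s)))) combines with brell of type (e→(e→s)): type (s→(s→(e→s))).
[toma [brell ombre]] — toma of type ((s→(s→(e→s)))→(t→(t→s))) combines with [brell ombre] of type (s→(s→(e→s))): type (t→(t→s)).
[[toma [brell ombre]] thark] — [toma [brell ombre]] of type (t→(t→s)) combines with thark of type t: type (t→s).
[[[toma [brell ombre]] thark] kiv] — kiv of type ((t→s)→t) combines with [[toma [brell ombre]] thark] of type (t→s): type t.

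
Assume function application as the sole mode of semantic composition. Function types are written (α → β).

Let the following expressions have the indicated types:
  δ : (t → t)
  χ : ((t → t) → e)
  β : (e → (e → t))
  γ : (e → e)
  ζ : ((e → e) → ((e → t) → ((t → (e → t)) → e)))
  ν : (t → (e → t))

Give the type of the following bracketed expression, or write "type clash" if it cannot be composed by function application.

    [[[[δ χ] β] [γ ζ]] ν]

e

At [δ χ], χ : ((t → t) → e) takes δ : (t → t), giving e.
At [[δ χ] β], β : (e → (e → t)) takes [δ χ] : e, giving (e → t).
At [γ ζ], ζ : ((e → e) → ((e → t) → ((t → (e → t)) → e))) takes γ : (e → e), giving ((e → t) → ((t → (e → t)) → e)).
At [[[δ χ] β] [γ ζ]], [γ ζ] : ((e → t) → ((t → (e → t)) → e)) takes [[δ χ] β] : (e → t), giving ((t → (e → t)) → e).
At [[[[δ χ] β] [γ ζ]] ν], [[[δ χ] β] [γ ζ]] : ((t → (e → t)) → e) takes ν : (t → (e → t)), giving e.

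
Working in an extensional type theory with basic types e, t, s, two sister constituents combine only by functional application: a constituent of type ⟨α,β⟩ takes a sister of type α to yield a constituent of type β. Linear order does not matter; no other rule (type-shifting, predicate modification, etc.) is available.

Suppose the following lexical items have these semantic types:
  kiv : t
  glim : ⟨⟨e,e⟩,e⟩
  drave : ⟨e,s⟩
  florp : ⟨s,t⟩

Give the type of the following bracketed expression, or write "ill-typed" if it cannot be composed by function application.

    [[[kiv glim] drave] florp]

[kiv glim]: t and ⟨⟨e,e⟩,e⟩ cannot combine by function application — type clash.

ill-typed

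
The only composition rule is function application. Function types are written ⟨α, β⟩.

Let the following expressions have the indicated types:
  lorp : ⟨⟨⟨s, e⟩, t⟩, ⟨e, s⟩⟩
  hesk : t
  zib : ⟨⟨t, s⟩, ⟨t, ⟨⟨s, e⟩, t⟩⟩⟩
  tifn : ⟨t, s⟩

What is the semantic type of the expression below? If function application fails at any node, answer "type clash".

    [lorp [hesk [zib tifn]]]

⟨e, s⟩

[zib tifn] — zib of type ⟨⟨t, s⟩, ⟨t, ⟨⟨s, e⟩, t⟩⟩⟩ combines with tifn of type ⟨t, s⟩: type ⟨t, ⟨⟨s, e⟩, t⟩⟩.
[hesk [zib tifn]] — [zib tifn] of type ⟨t, ⟨⟨s, e⟩, t⟩⟩ combines with hesk of type t: type ⟨⟨s, e⟩, t⟩.
[lorp [hesk [zib tifn]]] — lorp of type ⟨⟨⟨s, e⟩, t⟩, ⟨e, s⟩⟩ combines with [hesk [zib tifn]] of type ⟨⟨s, e⟩, t⟩: type ⟨e, s⟩.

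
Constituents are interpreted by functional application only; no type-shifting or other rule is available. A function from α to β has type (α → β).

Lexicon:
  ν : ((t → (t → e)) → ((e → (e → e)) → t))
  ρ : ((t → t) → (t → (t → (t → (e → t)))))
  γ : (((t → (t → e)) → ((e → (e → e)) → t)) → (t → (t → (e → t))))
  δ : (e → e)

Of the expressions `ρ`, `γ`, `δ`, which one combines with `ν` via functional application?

γ

ρ : ((t → t) → (t → (t → (t → (e → t))))) — does not combine with ν.
γ — combines: γ : (((t → (t → e)) → ((e → (e → e)) → t)) → (t → (t → (e → t)))) takes ν : ((t → (t → e)) → ((e → (e → e)) → t)) as argument, giving (t → (t → (e → t))).
δ : (e → e) — does not combine with ν.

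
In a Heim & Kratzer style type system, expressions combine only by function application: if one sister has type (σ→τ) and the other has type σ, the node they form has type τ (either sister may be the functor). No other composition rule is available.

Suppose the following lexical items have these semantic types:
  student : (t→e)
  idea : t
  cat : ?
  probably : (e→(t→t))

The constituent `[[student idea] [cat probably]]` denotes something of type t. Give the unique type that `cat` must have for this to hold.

((e→(t→t))→(e→t))

[[student idea] [cat probably]] is required to be t. [student idea] : e cannot yield t as functor, so [cat probably] : (e→t).
[cat probably] is required to be (e→t). probably : (e→(t→t)) cannot yield (e→t) as functor, so cat : ((e→(t→t))→(e→t)).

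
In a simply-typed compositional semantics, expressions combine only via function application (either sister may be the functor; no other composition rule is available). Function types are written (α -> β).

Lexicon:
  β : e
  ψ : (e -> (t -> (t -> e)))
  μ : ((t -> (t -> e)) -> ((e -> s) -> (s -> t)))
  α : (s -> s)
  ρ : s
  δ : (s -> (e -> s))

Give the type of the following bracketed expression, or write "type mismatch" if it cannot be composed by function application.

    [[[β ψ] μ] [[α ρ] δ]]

(s -> t)

[β ψ]: ψ is (e -> (t -> (t -> e))), β is e; result (t -> (t -> e)).
[[β ψ] μ]: μ is ((t -> (t -> e)) -> ((e -> s) -> (s -> t))), [β ψ] is (t -> (t -> e)); result ((e -> s) -> (s -> t)).
[α ρ]: α is (s -> s), ρ is s; result s.
[[α ρ] δ]: δ is (s -> (e -> s)), [α ρ] is s; result (e -> s).
[[[β ψ] μ] [[α ρ] δ]]: [[β ψ] μ] is ((e -> s) -> (s -> t)), [[α ρ] δ] is (e -> s); result (s -> t).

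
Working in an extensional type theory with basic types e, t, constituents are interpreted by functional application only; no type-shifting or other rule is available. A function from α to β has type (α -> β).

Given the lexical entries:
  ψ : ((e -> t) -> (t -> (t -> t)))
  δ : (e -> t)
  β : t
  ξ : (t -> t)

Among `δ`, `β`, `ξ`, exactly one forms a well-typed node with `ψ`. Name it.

δ

δ — combines: ψ : ((e -> t) -> (t -> (t -> t))) takes δ : (e -> t) as argument, giving (t -> (t -> t)).
β : t — no; ψ wants (e -> t), and β wants nothing (atomic).
ξ : (t -> t) — no; ψ wants (e -> t), and ξ wants t.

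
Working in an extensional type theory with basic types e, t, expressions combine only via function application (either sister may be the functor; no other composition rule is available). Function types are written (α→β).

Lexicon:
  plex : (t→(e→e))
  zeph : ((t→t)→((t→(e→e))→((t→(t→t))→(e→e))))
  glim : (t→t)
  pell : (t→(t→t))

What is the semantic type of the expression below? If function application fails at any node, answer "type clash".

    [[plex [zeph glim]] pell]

(e→e)

[zeph glim]: zeph is ((t→t)→((t→(e→e))→((t→(t→t))→(e→e)))), glim is (t→t); result ((t→(e→e))→((t→(t→t))→(e→e))).
[plex [zeph glim]]: [zeph glim] is ((t→(e→e))→((t→(t→t))→(e→e))), plex is (t→(e→e)); result ((t→(t→t))→(e→e)).
[[plex [zeph glim]] pell]: [plex [zeph glim]] is ((t→(t→t))→(e→e)), pell is (t→(t→t)); result (e→e).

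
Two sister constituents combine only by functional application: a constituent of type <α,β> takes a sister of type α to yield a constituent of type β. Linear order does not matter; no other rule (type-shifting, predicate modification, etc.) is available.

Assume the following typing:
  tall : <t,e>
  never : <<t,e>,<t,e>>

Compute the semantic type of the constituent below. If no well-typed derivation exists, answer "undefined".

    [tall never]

<t,e>

[tall never]: never is <<t,e>,<t,e>>, tall is <t,e>; result <t,e>.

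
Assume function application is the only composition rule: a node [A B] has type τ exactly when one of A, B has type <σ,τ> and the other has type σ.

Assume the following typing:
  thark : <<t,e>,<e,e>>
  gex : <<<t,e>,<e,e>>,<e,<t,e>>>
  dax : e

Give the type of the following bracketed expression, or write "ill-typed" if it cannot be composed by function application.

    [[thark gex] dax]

[thark gex]: gex is <<<t,e>,<e,e>>,<e,<t,e>>>, thark is <<t,e>,<e,e>>; result <e,<t,e>>.
[[thark gex] dax]: [thark gex] is <e,<t,e>>, dax is e; result <t,e>.

<t,e>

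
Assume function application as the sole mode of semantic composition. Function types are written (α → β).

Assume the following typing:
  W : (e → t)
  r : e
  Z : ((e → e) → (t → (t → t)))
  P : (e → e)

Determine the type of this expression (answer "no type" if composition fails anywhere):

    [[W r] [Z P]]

[W r] — W of type (e → t) combines with r of type e: type t.
[Z P] — Z of type ((e → e) → (t → (t → t))) combines with P of type (e → e): type (t → (t → t)).
[[W r] [Z P]] — [Z P] of type (t → (t → t)) combines with [W r] of type t: type (t → t).

(t → t)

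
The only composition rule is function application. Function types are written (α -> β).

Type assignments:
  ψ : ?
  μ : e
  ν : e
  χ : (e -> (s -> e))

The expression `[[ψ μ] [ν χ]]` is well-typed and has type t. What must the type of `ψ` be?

(e -> ((s -> e) -> t))

[[ψ μ] [ν χ]] must have type t. The sister [ν χ] has type (s -> e); that is not a function onto t, so [ψ μ] must be the functor, of type ((s -> e) -> t).
[ψ μ] must have type ((s -> e) -> t). The sister μ has type e; that is not a function onto ((s -> e) -> t), so ψ must be the functor, of type (e -> ((s -> e) -> t)).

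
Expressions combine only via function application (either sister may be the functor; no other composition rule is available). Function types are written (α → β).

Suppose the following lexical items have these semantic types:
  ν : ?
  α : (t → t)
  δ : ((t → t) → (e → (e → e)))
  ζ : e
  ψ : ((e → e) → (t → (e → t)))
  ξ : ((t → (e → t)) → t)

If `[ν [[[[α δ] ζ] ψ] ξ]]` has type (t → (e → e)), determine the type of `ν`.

(t → (t → (e → e)))

[ν [[[[α δ] ζ] ψ] ξ]] is required to be (t → (e → e)). [[[[α δ] ζ] ψ] ξ] : t cannot yield (t → (e → e)) as functor, so ν : (t → (t → (e → e))).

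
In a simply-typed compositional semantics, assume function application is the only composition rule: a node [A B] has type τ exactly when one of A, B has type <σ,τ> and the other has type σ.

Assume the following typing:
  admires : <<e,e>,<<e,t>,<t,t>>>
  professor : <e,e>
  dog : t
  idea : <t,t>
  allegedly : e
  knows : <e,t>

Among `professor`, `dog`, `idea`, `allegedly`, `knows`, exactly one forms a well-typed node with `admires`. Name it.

professor

professor — combines: admires : <<e,e>,<<e,t>,<t,t>>> takes professor : <e,e> as argument, giving <<e,t>,<t,t>>.
dog : t — admires needs <e,e>; dog needs nothing (atomic); neither fits.
idea : <t,t> — admires needs <e,e>; idea needs t; neither fits.
allegedly : e — admires needs <e,e>; allegedly needs nothing (atomic); neither fits.
knows : <e,t> — admires needs <e,e>; knows needs e; neither fits.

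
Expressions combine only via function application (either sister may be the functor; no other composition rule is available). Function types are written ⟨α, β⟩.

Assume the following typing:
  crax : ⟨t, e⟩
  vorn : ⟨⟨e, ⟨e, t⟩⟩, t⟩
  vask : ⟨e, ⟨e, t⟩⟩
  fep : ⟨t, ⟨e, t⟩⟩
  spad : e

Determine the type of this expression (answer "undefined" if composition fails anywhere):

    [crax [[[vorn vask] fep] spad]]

[vorn vask] — vorn of type ⟨⟨e, ⟨e, t⟩⟩, t⟩ combines with vask of type ⟨e, ⟨e, t⟩⟩: type t.
[[vorn vask] fep] — fep of type ⟨t, ⟨e, t⟩⟩ combines with [vorn vask] of type t: type ⟨e, t⟩.
[[[vorn vask] fep] spad] — [[vorn vask] fep] of type ⟨e, t⟩ combines with spad of type e: type t.
[crax [[[vorn vask] fep] spad]] — crax of type ⟨t, e⟩ combines with [[[vorn vask] fep] spad] of type t: type e.

e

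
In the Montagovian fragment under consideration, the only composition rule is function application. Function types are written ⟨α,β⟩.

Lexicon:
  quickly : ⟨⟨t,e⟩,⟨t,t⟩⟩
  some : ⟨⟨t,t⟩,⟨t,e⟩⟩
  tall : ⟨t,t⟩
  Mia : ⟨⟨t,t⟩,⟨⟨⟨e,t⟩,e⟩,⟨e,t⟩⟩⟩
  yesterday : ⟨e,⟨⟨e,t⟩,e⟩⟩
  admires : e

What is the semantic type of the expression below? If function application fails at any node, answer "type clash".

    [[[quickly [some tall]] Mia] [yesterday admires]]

At [some tall], some : ⟨⟨t,t⟩,⟨t,e⟩⟩ takes tall : ⟨t,t⟩, giving ⟨t,e⟩.
At [quickly [some tall]], quickly : ⟨⟨t,e⟩,⟨t,t⟩⟩ takes [some tall] : ⟨t,e⟩, giving ⟨t,t⟩.
At [[quickly [some tall]] Mia], Mia : ⟨⟨t,t⟩,⟨⟨⟨e,t⟩,e⟩,⟨e,t⟩⟩⟩ takes [quickly [some tall]] : ⟨t,t⟩, giving ⟨⟨⟨e,t⟩,e⟩,⟨e,t⟩⟩.
At [yesterday admires], yesterday : ⟨e,⟨⟨e,t⟩,e⟩⟩ takes admires : e, giving ⟨⟨e,t⟩,e⟩.
At [[[quickly [some tall]] Mia] [yesterday admires]], [[quickly [some tall]] Mia] : ⟨⟨⟨e,t⟩,e⟩,⟨e,t⟩⟩ takes [yesterday admires] : ⟨⟨e,t⟩,e⟩, giving ⟨e,t⟩.

⟨e,t⟩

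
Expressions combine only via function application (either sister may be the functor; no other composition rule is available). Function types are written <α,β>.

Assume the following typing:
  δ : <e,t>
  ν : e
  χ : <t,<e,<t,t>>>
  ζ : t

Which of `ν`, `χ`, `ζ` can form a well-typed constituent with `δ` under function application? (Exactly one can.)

ν

ν — combines: δ : <e,t> takes ν : e as argument, giving t.
χ : <t,<e,<t,t>>> — δ needs e; χ needs t; neither fits.
ζ : t — δ needs e; ζ needs nothing (atomic); neither fits.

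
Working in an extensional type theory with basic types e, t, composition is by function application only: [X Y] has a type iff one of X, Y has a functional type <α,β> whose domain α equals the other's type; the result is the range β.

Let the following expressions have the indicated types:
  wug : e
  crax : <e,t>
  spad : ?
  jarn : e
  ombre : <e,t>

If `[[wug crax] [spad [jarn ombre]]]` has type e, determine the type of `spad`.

<t,<t,e>>

At [[wug crax] [spad [jarn ombre]]] (required: e): [wug crax] is t, which is not a function with range e; hence [spad [jarn ombre]] is the functor — type <t,e>.
At [spad [jarn ombre]] (required: <t,e>): [jarn ombre] is t, which is not a function with range <t,e>; hence spad is the functor — type <t,<t,e>>.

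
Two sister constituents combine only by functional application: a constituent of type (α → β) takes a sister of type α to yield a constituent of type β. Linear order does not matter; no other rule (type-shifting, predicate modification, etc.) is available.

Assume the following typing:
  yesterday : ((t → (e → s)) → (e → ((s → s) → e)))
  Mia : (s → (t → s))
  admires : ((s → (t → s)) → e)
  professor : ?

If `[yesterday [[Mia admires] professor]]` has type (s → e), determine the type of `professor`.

[yesterday [[Mia admires] professor]] must have type (s → e). The sister yesterday has type ((t → (e → s)) → (e → ((s → s) → e))); that is not a function onto (s → e), so [[Mia admires] professor] must be the functor, of type (((t → (e → s)) → (e → ((s → s) → e))) → (s → e)).
[[Mia admires] professor] must have type (((t → (e → s)) → (e → ((s → s) → e))) → (s → e)). The sister [Mia admires] has type e; that is not a function onto (((t → (e → s)) → (e → ((s → s) → e))) → (s → e)), so professor must be the functor, of type (e → (((t → (e → s)) → (e → ((s → s) → e))) → (s → e))).

(e → (((t → (e → s)) → (e → ((s → s) → e))) → (s → e)))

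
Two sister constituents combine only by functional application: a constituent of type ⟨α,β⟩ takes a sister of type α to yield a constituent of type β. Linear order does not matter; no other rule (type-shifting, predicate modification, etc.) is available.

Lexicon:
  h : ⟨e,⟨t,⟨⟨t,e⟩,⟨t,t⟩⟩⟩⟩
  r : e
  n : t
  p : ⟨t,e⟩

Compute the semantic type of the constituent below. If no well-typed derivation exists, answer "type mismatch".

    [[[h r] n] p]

[h r]: functor h : ⟨e,⟨t,⟨⟨t,e⟩,⟨t,t⟩⟩⟩⟩, argument r : e; result ⟨t,⟨⟨t,e⟩,⟨t,t⟩⟩⟩.
[[h r] n]: functor [h r] : ⟨t,⟨⟨t,e⟩,⟨t,t⟩⟩⟩, argument n : t; result ⟨⟨t,e⟩,⟨t,t⟩⟩.
[[[h r] n] p]: functor [[h r] n] : ⟨⟨t,e⟩,⟨t,t⟩⟩, argument p : ⟨t,e⟩; result ⟨t,t⟩.

⟨t,t⟩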